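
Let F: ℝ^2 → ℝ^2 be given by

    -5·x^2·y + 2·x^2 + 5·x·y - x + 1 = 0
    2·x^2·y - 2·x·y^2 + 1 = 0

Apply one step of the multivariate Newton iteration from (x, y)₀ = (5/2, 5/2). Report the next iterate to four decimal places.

(1.8745, 1.9545)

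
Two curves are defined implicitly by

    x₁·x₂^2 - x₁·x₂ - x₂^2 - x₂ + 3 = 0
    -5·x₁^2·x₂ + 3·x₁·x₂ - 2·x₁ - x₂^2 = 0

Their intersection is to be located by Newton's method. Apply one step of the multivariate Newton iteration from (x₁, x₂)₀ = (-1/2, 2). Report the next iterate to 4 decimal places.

(-0.1355, 1.4968)

At (-1/2, 2): F = (-4.0000, -8.5000).
Jacobian J = [[x₂^2 - x₂, 2·x₁·x₂ - x₁ - 2·x₂ - 1], [-10·x₁·x₂ + 3·x₂ - 2, -5·x₁^2 + 3·x₁ - 2·x₂]].
At the point, J = [[2.0000, -6.5000], [14.0000, -6.7500]] (det J = 77.5000).
Solving J·Δ = −F gives Δ = (0.3645, -0.5032).
Then the next iterate is (x₁, x₂)₁ = (-0.1355, 1.4968).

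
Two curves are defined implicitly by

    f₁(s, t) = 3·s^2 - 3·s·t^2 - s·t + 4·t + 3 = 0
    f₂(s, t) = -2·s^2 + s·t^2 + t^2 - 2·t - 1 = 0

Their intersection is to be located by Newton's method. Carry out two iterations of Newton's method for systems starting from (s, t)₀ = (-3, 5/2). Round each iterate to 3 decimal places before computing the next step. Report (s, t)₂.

At (-3, 5/2): F = (103.750, -36.500).
Jacobian J = [[6·s - 3·t^2 - t, -6·s·t - s + 4], [-4·s + t^2, 2·s·t + 2·t - 2]].
At the point, J = [[-39.250, 52.000], [18.250, -12.000]] (det J = -478.000).
Solving J·Δ = −F gives Δ = (1.366, -0.964).
Then the next iterate is (s, t)₁ = (-1.634, 1.536).
Round to (-1.634, 1.536) and repeat: F = (31.22896, -10.90771), J = [[-18.41789, 20.69294], [8.89530, -3.94765]].
Δ = (0.920, -0.690), so (s, t)₂ = (-0.714, 0.846).

(-0.714, 0.846)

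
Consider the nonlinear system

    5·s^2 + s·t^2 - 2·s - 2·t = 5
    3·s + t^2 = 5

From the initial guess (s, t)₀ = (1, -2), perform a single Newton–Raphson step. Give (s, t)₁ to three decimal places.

(0.600, -1.800)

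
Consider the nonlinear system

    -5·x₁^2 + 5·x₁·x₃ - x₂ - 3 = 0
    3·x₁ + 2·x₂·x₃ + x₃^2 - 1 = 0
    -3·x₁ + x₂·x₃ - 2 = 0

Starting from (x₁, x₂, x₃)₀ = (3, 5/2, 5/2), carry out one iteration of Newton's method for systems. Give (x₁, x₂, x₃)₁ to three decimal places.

(0.244, 3.383, 0.210)

At (3, 5/2, 5/2): F = (-13.000, 26.750, -4.750).
Jacobian J = [[-10·x₁ + 5·x₃, -1, 5·x₁], [3, 2·x₃, 2·x₂ + 2·x₃], [-3, x₃, x₂]].
At the point, J = [[-17.500, -1.000, 15.000], [3.000, 5.000, 10.000], [-3.000, 2.500, 2.500]] (det J = 593.750).
Solving J·Δ = −F gives Δ = (-2.756, 0.883, -2.290).
Then the next iterate is (x₁, x₂, x₃)₁ = (0.244, 3.383, 0.210).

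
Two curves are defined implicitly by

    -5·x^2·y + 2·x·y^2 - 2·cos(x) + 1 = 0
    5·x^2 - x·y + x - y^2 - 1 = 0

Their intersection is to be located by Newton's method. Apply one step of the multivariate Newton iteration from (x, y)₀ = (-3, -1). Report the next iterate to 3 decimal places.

(-1.657, -0.879)

At (-3, -1): F = (41.97998, 37.000).
Jacobian J = [[-10·x·y + 2·y^2 + 2·sin(x), -5·x^2 + 4·x·y], [10·x - y + 1, -x - 2·y]].
At the point, J = [[-28.28224, -33.000], [-28.000, 5.000]] (det J = -1065.41120).
Solving J·Δ = −F gives Δ = (1.343, 0.121).
Then the next iterate is (x, y)₁ = (-1.657, -0.879).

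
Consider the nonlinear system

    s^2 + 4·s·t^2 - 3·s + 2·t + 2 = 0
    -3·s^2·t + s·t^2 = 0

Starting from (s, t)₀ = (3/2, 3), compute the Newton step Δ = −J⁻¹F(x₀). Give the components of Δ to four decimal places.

At (3/2, 3): F = (59.7500, -6.7500).
Jacobian J = [[2·s + 4·t^2 - 3, 8·s·t + 2], [-6·s·t + t^2, -3·s^2 + 2·s·t]].
At the point, J = [[36.0000, 38.0000], [-18.0000, 2.2500]] (det J = 765.0000).
Solving J·Δ = −F gives Δ = (-0.5110, -1.0882).

(-0.5110, -1.0882)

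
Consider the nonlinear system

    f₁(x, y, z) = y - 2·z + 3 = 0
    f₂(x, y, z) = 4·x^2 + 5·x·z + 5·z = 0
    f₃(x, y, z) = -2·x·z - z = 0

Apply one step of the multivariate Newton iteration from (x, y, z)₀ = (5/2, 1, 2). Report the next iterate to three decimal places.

(1.136, -1.182, 0.909)

At (5/2, 1, 2): F = (0.000, 60.000, -12.000).
Jacobian J = [[0, 1, -2], [8·x + 5·z, 0, 5·x + 5], [-2·z, 0, -2·x - 1]].
At the point, J = [[0.000, 1.000, -2.000], [30.000, 0.000, 17.500], [-4.000, 0.000, -6.000]] (det J = 110.000).
Solving J·Δ = −F gives Δ = (-1.364, -2.182, -1.091).
Then the next iterate is (x, y, z)₁ = (1.136, -1.182, 0.909).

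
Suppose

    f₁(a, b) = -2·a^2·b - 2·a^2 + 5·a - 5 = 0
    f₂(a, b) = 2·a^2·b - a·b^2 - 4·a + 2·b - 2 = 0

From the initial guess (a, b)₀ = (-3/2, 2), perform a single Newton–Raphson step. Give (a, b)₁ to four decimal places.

(-0.3785, 1.9544)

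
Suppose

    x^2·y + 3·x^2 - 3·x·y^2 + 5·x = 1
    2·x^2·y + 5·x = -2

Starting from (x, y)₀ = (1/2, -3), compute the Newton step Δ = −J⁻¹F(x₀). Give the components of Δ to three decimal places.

At (1/2, -3): F = (-12.000, 3.000).
Jacobian J = [[2·x·y + 6·x - 3·y^2 + 5, x^2 - 6·x·y], [4·x·y + 5, 2·x^2]].
At the point, J = [[-22.000, 9.250], [-1.000, 0.500]] (det J = -1.750).
Solving J·Δ = −F gives Δ = (-19.286, -44.571).

(-19.286, -44.571)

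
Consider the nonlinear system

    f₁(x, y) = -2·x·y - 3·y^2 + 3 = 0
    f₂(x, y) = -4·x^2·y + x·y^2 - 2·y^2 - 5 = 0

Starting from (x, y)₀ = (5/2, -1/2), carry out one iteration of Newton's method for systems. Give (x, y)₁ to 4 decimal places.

At (5/2, -1/2): F = (4.7500, 7.6250).
Jacobian J = [[-2·y, -2·x - 6·y], [-8·x·y + y^2, -4·x^2 + 2·x·y - 4·y]].
At the point, J = [[1.0000, -2.0000], [10.2500, -25.5000]] (det J = -5.0000).
Solving J·Δ = −F gives Δ = (-21.1750, -8.2125).
Then the next iterate is (x, y)₁ = (-18.6750, -8.7125).

(-18.6750, -8.7125)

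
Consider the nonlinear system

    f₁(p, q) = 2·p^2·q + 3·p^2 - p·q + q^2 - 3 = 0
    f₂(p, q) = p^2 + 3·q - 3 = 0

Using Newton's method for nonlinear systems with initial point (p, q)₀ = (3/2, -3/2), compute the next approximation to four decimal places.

At (3/2, -3/2): F = (1.5000, -5.2500).
Jacobian J = [[4·p·q + 6·p - q, 2·p^2 - p + 2·q], [2·p, 3]].
At the point, J = [[1.5000, 0.0000], [3.0000, 3.0000]] (det J = 4.5000).
Solving J·Δ = −F gives Δ = (-1.0000, 2.7500).
Then the next iterate is (p, q)₁ = (0.5000, 1.2500).

(0.5000, 1.2500)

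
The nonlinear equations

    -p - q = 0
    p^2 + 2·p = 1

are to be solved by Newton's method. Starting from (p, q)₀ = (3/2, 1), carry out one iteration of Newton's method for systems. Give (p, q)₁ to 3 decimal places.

(0.650, -0.650)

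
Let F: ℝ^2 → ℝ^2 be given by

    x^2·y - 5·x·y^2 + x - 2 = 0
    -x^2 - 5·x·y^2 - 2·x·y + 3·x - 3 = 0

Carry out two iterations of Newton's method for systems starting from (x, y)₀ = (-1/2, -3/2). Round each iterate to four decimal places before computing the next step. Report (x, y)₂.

At (-1/2, -3/2): F = (2.7500, -0.6250).
Jacobian J = [[2·x·y - 5·y^2 + 1, x^2 - 10·x·y], [-2·x - 5·y^2 - 2·y + 3, -10·x·y - 2·x]].
At the point, J = [[-8.7500, -7.2500], [-4.2500, -6.5000]] (det J = 26.0625).
Solving J·Δ = −F gives Δ = (0.8597, -0.6583).
Then the next iterate is (x, y)₁ = (0.3597, -2.1583).
Round to (0.3597, -2.1583) and repeat: F = (-10.297428, -8.875482), J = [[-23.843975, 7.892789], [-16.694094, 7.044005]].
Δ = (-0.0686, 1.0974), so (x, y)₂ = (0.2911, -1.0609).

(0.2911, -1.0609)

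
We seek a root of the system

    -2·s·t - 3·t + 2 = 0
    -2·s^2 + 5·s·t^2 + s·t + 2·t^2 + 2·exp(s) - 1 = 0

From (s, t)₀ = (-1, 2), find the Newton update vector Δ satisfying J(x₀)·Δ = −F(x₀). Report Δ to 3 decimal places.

At (-1, 2): F = (0.000, -16.26424).
Jacobian J = [[-2·t, -2·s - 3], [-4·s + 5·t^2 + t + 2·exp(s), 10·s·t + s + 4·t]].
At the point, J = [[-4.000, -1.000], [26.73576, -13.000]] (det J = 78.73576).
Solving J·Δ = −F gives Δ = (0.207, -0.826).

(0.207, -0.826)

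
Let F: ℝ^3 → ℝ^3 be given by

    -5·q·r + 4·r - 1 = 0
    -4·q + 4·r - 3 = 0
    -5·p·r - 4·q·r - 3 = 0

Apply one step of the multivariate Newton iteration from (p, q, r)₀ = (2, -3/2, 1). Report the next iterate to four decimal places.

(-0.3692, -0.0192, 0.7308)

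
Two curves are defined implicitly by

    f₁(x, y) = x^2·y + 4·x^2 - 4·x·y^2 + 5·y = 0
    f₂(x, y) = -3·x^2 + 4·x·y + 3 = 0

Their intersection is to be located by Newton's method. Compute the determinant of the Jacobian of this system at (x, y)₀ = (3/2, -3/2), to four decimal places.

369.7500

J = [[2·x·y + 8·x - 4·y^2, x^2 - 8·x·y + 5], [-6·x + 4·y, 4·x]].
At the point, J = [[-1.5000, 25.2500], [-15.0000, 6.0000]].
det J = 369.7500.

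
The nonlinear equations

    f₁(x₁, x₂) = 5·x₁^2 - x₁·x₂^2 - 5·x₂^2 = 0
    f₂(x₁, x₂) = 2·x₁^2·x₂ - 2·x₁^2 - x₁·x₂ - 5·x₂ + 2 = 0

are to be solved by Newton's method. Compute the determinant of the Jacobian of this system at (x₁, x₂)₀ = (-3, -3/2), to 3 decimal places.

J = [[10·x₁ - x₂^2, -2·x₁·x₂ - 10·x₂], [4·x₁·x₂ - 4·x₁ - x₂, 2·x₁^2 - x₁ - 5]].
At the point, J = [[-32.250, 6.000], [31.500, 16.000]].
det J = -705.000.

-705.000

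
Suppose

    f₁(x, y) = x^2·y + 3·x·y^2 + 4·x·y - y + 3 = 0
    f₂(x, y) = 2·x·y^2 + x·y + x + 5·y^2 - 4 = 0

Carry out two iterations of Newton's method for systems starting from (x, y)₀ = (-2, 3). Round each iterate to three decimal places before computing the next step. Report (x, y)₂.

(-0.897, 1.098)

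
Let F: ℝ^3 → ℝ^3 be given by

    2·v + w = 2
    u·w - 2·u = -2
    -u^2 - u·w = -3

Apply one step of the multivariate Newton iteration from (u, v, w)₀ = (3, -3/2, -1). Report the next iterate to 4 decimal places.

(1.7500, 0.9583, 0.0833)

At (3, -3/2, -1): F = (-6.0000, -7.0000, -3.0000).
Jacobian J = [[0, 2, 1], [w - 2, 0, u], [-2·u - w, 0, -u]].
At the point, J = [[0.0000, 2.0000, 1.0000], [-3.0000, 0.0000, 3.0000], [-5.0000, 0.0000, -3.0000]] (det J = -48.0000).
Solving J·Δ = −F gives Δ = (-1.2500, 2.4583, 1.0833).
Then the next iterate is (u, v, w)₁ = (1.7500, 0.9583, 0.0833).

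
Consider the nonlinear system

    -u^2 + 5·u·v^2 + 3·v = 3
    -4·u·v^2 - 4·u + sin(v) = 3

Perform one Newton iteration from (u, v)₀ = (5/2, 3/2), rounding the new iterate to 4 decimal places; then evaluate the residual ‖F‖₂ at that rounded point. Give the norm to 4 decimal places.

At (5/2, 3/2): F = (23.3750, -34.502505).
Jacobian J = [[-2·u + 5·v^2, 10·u·v + 3], [-4·v^2 - 4, -8·u·v + cos(v)]].
At the point, J = [[6.2500, 40.5000], [-13.0000, -29.929263]] (det J = 339.442108).
Solving J·Δ = −F gives Δ = (-2.0556, -0.2599).
Then the next iterate is (u, v)₁ = (0.4444, 1.2401).
Re-evaluating at (0.4444, 1.2401): F = (3.939907, -6.565462), so ‖F‖₂ = 7.6569.

7.6569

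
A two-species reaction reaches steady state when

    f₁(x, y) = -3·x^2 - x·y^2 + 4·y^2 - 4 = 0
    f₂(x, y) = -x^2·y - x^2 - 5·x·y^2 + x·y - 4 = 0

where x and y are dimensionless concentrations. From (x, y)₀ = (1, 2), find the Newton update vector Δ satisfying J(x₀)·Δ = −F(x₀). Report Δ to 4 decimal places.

(-0.4098, -0.7582)

At (1, 2): F = (5.0000, -25.0000).
Jacobian J = [[-6·x - y^2, -2·x·y + 8·y], [-2·x·y - 2·x - 5·y^2 + y, -x^2 - 10·x·y + x]].
At the point, J = [[-10.0000, 12.0000], [-24.0000, -20.0000]] (det J = 488.0000).
Solving J·Δ = −F gives Δ = (-0.4098, -0.7582).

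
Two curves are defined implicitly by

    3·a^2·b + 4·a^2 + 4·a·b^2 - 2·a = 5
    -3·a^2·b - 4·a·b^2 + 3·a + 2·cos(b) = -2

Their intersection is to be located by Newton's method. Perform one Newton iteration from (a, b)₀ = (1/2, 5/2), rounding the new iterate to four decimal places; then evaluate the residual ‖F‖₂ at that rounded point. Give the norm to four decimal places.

At (1/2, 5/2): F = (9.3750, -12.477287).
Jacobian J = [[6·a·b + 8·a + 4·b^2 - 2, 3·a^2 + 8·a·b], [-6·a·b - 4·b^2 + 3, -3·a^2 - 8·a·b - 2·sin(b)]].
At the point, J = [[34.5000, 10.7500], [-29.5000, -11.946944]] (det J = -95.044578).
Solving J·Δ = −F gives Δ = (0.2328, -1.6193).
Then the next iterate is (a, b)₁ = (0.7328, 0.8807).
Re-evaluating at (0.7328, 0.8807): F = (-0.625286, 1.779292), so ‖F‖₂ = 1.8860.

1.8860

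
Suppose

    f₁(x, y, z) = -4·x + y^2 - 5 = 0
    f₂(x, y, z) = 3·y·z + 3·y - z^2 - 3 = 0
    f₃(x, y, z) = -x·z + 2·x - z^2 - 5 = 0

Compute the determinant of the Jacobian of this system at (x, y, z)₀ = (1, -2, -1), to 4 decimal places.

48.0000

J = [[-4, 2·y, 0], [0, 3·z + 3, 3·y - 2·z], [-z + 2, 0, -x - 2·z]].
At the point, J = [[-4.0000, -4.0000, 0.0000], [0.0000, 0.0000, -4.0000], [3.0000, 0.0000, 1.0000]].
det J = 48.0000.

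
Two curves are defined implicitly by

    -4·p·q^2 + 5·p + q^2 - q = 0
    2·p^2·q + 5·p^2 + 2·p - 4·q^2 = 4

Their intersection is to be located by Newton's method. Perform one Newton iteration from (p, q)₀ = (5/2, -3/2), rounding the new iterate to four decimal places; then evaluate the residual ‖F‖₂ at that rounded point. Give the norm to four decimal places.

At (5/2, -3/2): F = (-6.2500, 4.5000).
Jacobian J = [[-4·q^2 + 5, -8·p·q + 2·q - 1], [4·p·q + 10·p + 2, 2·p^2 - 8·q]].
At the point, J = [[-4.0000, 26.0000], [12.0000, 24.5000]] (det J = -410.0000).
Solving J·Δ = −F gives Δ = (-0.6588, 0.1390).
Then the next iterate is (p, q)₁ = (1.8412, -1.3610).
Re-evaluating at (1.8412, -1.3610): F = (-1.222653, -0.004424), so ‖F‖₂ = 1.2227.

1.2227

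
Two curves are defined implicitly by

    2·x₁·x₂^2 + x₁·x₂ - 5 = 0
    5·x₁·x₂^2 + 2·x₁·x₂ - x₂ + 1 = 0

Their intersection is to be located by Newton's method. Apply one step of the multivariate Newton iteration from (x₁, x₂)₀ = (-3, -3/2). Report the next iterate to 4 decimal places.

At (-3, -3/2): F = (-14.0000, -22.2500).
Jacobian J = [[2·x₂^2 + x₂, 4·x₁·x₂ + x₁], [5·x₂^2 + 2·x₂, 10·x₁·x₂ + 2·x₁ - 1]].
At the point, J = [[3.0000, 15.0000], [8.2500, 38.0000]] (det J = -9.7500).
Solving J·Δ = −F gives Δ = (-20.3333, 5.0000).
Then the next iterate is (x₁, x₂)₁ = (-23.3333, 3.5000).

(-23.3333, 3.5000)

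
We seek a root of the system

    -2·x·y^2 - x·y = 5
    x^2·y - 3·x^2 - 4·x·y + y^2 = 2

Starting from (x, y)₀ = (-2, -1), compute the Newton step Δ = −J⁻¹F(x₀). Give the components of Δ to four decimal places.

At (-2, -1): F = (-3.0000, -25.0000).
Jacobian J = [[-2·y^2 - y, -4·x·y - x], [2·x·y - 6·x - 4·y, x^2 - 4·x + 2·y]].
At the point, J = [[-1.0000, -6.0000], [20.0000, 10.0000]] (det J = 110.0000).
Solving J·Δ = −F gives Δ = (1.6364, -0.7727).

(1.6364, -0.7727)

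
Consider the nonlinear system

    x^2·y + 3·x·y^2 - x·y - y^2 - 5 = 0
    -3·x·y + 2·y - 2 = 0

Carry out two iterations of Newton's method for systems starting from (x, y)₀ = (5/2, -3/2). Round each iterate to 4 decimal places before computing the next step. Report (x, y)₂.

(1.0959, -1.4581)

At (5/2, -3/2): F = (4.0000, 6.2500).
Jacobian J = [[2·x·y + 3·y^2 - y, x^2 + 6·x·y - x - 2·y], [-3·y, -3·x + 2]].
At the point, J = [[0.7500, -15.7500], [4.5000, -5.5000]] (det J = 66.7500).
Solving J·Δ = −F gives Δ = (-1.1451, 0.1994).
Then the next iterate is (x, y)₁ = (1.3549, -1.3006).
Round to (1.3549, -1.3006) and repeat: F = (-0.441274, 0.685349), J = [[2.850915, -7.491044], [3.9018, -2.0647]].
Δ = (-0.2590, -0.1575), so (x, y)₂ = (1.0959, -1.4581).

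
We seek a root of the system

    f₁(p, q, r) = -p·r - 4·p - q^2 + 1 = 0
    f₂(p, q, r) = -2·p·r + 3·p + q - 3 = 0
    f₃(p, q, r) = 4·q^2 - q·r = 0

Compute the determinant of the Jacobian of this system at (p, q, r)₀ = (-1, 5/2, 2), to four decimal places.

J = [[-r - 4, -2·q, -p], [-2·r + 3, 1, -2·p], [0, 8·q - r, -q]].
At the point, J = [[-6.0000, -5.0000, 1.0000], [-1.0000, 1.0000, 2.0000], [0.0000, 18.0000, -2.5000]].
det J = 225.5000.

225.5000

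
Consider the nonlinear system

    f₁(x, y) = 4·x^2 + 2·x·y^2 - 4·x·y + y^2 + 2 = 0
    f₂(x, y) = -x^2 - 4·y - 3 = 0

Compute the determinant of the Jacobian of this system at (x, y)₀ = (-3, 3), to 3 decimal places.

J = [[8·x + 2·y^2 - 4·y, 4·x·y - 4·x + 2·y], [-2·x, -4]].
At the point, J = [[-18.000, -18.000], [6.000, -4.000]].
det J = 180.000.

180.000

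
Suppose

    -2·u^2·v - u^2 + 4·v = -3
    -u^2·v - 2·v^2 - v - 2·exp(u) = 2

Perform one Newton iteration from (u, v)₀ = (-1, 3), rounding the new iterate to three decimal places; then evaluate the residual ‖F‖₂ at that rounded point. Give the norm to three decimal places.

At (-1, 3): F = (8.000, -26.73576).
Jacobian J = [[-4·u·v - 2·u, -2·u^2 + 4], [-2·u·v - 2·exp(u), -u^2 - 4·v - 1]].
At the point, J = [[14.000, 2.000], [5.26424, -14.000]] (det J = -206.52848).
Solving J·Δ = −F gives Δ = (-0.283, -2.016).
Then the next iterate is (u, v)₁ = (-1.283, 0.984).
Re-evaluating at (-1.283, 0.984): F = (2.05041, -7.09467), so ‖F‖₂ = 7.385.

7.385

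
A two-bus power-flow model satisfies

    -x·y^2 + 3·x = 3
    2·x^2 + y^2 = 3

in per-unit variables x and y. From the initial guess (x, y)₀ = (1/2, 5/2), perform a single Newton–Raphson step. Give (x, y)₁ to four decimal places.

(-0.7222, 2.2389)

At (1/2, 5/2): F = (-4.6250, 3.7500).
Jacobian J = [[-y^2 + 3, -2·x·y], [4·x, 2·y]].
At the point, J = [[-3.2500, -2.5000], [2.0000, 5.0000]] (det J = -11.2500).
Solving J·Δ = −F gives Δ = (-1.2222, -0.2611).
Then the next iterate is (x, y)₁ = (-0.7222, 2.2389).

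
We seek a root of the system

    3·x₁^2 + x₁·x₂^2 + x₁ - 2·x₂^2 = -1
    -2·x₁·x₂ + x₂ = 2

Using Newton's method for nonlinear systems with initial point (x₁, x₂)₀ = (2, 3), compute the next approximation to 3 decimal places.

(1.318, 0.697)

At (2, 3): F = (15.000, -11.000).
Jacobian J = [[6·x₁ + x₂^2 + 1, 2·x₁·x₂ - 4·x₂], [-2·x₂, -2·x₁ + 1]].
At the point, J = [[22.000, 0.000], [-6.000, -3.000]] (det J = -66.000).
Solving J·Δ = −F gives Δ = (-0.682, -2.303).
Then the next iterate is (x₁, x₂)₁ = (1.318, 0.697).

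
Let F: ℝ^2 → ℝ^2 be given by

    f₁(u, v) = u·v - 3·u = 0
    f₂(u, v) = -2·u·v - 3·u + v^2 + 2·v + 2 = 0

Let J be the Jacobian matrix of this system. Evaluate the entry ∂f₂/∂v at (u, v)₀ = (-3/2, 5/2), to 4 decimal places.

∂f₂/∂v = -2·u + 2·v + 2.
At (-3/2, 5/2) this is 10.0000.

10.0000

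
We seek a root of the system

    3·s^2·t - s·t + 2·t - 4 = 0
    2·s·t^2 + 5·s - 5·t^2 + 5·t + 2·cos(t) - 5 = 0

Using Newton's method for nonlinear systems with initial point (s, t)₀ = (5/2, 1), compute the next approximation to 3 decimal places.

At (5/2, 1): F = (14.250, 13.58060).
Jacobian J = [[6·s·t - t, 3·s^2 - s + 2], [2·t^2 + 5, 4·s·t - 10·t - 2·sin(t) + 5]].
At the point, J = [[14.000, 18.250], [7.000, 3.31706]] (det J = -81.31119).
Solving J·Δ = −F gives Δ = (-2.467, 1.112).
Then the next iterate is (s, t)₁ = (0.033, 2.112).

(0.033, 2.112)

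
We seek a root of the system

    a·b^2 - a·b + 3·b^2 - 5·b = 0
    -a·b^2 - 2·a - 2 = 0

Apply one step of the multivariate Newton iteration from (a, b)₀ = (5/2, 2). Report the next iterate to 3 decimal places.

At (5/2, 2): F = (7.000, -17.000).
Jacobian J = [[b^2 - b, 2·a·b - a + 6·b - 5], [-b^2 - 2, -2·a·b]].
At the point, J = [[2.000, 14.500], [-6.000, -10.000]] (det J = 67.000).
Solving J·Δ = −F gives Δ = (-2.634, -0.119).
Then the next iterate is (a, b)₁ = (-0.134, 1.881).

(-0.134, 1.881)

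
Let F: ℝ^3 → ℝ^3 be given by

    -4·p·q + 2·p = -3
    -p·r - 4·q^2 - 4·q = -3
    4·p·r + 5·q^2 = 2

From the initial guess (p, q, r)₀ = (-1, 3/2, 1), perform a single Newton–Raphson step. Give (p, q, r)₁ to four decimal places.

(-0.0408, 0.7092, 0.3061)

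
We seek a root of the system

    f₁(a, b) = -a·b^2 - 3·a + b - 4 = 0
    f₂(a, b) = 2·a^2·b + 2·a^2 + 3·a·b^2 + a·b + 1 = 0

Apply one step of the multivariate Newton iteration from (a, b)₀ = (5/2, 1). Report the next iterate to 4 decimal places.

(-7.7500, 8.0000)

At (5/2, 1): F = (-13.0000, 36.0000).
Jacobian J = [[-b^2 - 3, -2·a·b + 1], [4·a·b + 4·a + 3·b^2 + b, 2·a^2 + 6·a·b + a]].
At the point, J = [[-4.0000, -4.0000], [24.0000, 30.0000]] (det J = -24.0000).
Solving J·Δ = −F gives Δ = (-10.2500, 7.0000).
Then the next iterate is (a, b)₁ = (-7.7500, 8.0000).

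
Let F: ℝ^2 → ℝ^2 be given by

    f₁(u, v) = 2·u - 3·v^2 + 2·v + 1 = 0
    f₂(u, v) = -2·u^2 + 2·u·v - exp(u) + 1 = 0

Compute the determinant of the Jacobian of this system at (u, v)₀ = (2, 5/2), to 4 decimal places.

J = [[2, -6·v + 2], [-4·u + 2·v - exp(u), 2·u]].
At the point, J = [[2.0000, -13.0000], [-10.389056, 4.0000]].
det J = -127.0577.

-127.0577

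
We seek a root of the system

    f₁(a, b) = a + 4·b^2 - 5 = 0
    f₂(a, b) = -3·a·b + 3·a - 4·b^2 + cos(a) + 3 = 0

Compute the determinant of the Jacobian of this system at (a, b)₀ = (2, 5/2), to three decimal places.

82.186

J = [[1, 8·b], [-3·b - sin(a) + 3, -3·a - 8·b]].
At the point, J = [[1.000, 20.000], [-5.40930, -26.000]].
det J = 82.186.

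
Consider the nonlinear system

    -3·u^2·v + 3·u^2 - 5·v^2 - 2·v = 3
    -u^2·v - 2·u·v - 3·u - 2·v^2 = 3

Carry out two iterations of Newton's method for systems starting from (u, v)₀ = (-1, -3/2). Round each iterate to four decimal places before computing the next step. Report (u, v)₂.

At (-1, -3/2): F = (-3.7500, -6.0000).
Jacobian J = [[-6·u·v + 6·u, -3·u^2 - 10·v - 2], [-2·u·v - 2·v - 3, -u^2 - 2·u - 4·v]].
At the point, J = [[-15.0000, 10.0000], [-3.0000, 7.0000]] (det J = -75.0000).
Solving J·Δ = −F gives Δ = (0.4500, 1.0500).
Then the next iterate is (u, v)₁ = (-0.5500, -0.4500).
Round to (-0.5500, -0.4500) and repeat: F = (-1.796625, -2.113875), J = [[-4.7850, 1.5925], [-2.5950, 2.5975]].
Δ = (-0.1567, 0.6572), so (u, v)₂ = (-0.7067, 0.2072).

(-0.7067, 0.2072)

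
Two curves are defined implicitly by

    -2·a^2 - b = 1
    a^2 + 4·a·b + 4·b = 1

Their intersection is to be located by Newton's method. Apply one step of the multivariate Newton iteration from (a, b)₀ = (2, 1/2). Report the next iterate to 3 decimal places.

(0.833, 0.333)

At (2, 1/2): F = (-9.500, 9.000).
Jacobian J = [[-4·a, -1], [2·a + 4·b, 4·a + 4]].
At the point, J = [[-8.000, -1.000], [6.000, 12.000]] (det J = -90.000).
Solving J·Δ = −F gives Δ = (-1.167, -0.167).
Then the next iterate is (a, b)₁ = (0.833, 0.333).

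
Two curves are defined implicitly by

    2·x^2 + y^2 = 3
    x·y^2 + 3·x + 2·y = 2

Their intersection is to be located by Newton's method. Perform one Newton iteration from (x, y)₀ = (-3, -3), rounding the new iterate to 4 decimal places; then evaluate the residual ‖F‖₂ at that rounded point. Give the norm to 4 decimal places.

At (-3, -3): F = (24.0000, -44.0000).
Jacobian J = [[4·x, 2·y], [y^2 + 3, 2·x·y + 2]].
At the point, J = [[-12.0000, -6.0000], [12.0000, 20.0000]] (det J = -168.0000).
Solving J·Δ = −F gives Δ = (1.2857, 1.4286).
Then the next iterate is (x, y)₁ = (-1.7143, -1.5714).
Re-evaluating at (-1.7143, -1.5714): F = (5.346947, -14.518817), so ‖F‖₂ = 15.4721.

15.4721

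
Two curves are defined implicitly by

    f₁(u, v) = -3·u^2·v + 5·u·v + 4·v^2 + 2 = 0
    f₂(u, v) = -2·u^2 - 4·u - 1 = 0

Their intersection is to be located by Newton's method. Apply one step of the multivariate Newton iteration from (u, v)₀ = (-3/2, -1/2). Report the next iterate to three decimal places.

At (-3/2, -1/2): F = (10.125, 0.500).
Jacobian J = [[-6·u·v + 5·v, -3·u^2 + 5·u + 8·v], [-4·u - 4, 0]].
At the point, J = [[-7.000, -18.250], [2.000, 0.000]] (det J = 36.500).
Solving J·Δ = −F gives Δ = (-0.250, 0.651).
Then the next iterate is (u, v)₁ = (-1.750, 0.151).

(-1.750, 0.151)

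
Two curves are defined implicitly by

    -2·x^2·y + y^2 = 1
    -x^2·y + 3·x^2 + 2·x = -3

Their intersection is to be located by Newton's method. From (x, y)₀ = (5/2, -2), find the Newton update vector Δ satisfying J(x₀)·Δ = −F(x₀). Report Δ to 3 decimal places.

(-1.475, -0.090)

At (5/2, -2): F = (28.000, 39.250).
Jacobian J = [[-4·x·y, -2·x^2 + 2·y], [-2·x·y + 6·x + 2, -x^2]].
At the point, J = [[20.000, -16.500], [27.000, -6.250]] (det J = 320.500).
Solving J·Δ = −F gives Δ = (-1.475, -0.090).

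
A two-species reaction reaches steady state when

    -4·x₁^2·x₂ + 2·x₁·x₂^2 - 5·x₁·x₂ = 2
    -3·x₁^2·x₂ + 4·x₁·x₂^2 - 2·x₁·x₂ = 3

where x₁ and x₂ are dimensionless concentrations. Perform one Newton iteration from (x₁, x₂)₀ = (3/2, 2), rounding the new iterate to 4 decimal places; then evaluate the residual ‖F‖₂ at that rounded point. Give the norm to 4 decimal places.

At (3/2, 2): F = (-23.0000, 1.5000).
Jacobian J = [[-8·x₁·x₂ + 2·x₂^2 - 5·x₂, -4·x₁^2 + 4·x₁·x₂ - 5·x₁], [-6·x₁·x₂ + 4·x₂^2 - 2·x₂, -3·x₁^2 + 8·x₁·x₂ - 2·x₁]].
At the point, J = [[-26.0000, -4.5000], [-6.0000, 14.2500]] (det J = -397.5000).
Solving J·Δ = −F gives Δ = (-0.8075, -0.4453).
Then the next iterate is (x₁, x₂)₁ = (0.6925, 1.5547).
Re-evaluating at (0.6925, 1.5547): F = (-7.017741, -0.694613), so ‖F‖₂ = 7.0520.

7.0520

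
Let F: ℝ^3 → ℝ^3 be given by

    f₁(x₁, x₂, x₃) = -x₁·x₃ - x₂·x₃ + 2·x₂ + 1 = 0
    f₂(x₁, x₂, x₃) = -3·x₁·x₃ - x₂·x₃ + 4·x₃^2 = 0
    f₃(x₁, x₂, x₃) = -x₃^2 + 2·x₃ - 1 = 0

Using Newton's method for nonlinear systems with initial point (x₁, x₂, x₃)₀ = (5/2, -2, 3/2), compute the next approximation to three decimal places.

At (5/2, -2, 3/2): F = (-3.750, 0.750, -0.250).
Jacobian J = [[-x₃, -x₃ + 2, -x₁ - x₂], [-3·x₃, -x₃, -3·x₁ - x₂ + 8·x₃], [0, 0, -2·x₃ + 2]].
At the point, J = [[-1.500, 0.500, -0.500], [-4.500, -1.500, 6.500], [0.000, 0.000, -1.000]] (det J = -4.500).
Solving J·Δ = −F gives Δ = (-1.306, 3.333, -0.250).
Then the next iterate is (x₁, x₂, x₃)₁ = (1.194, 1.333, 1.250).

(1.194, 1.333, 1.250)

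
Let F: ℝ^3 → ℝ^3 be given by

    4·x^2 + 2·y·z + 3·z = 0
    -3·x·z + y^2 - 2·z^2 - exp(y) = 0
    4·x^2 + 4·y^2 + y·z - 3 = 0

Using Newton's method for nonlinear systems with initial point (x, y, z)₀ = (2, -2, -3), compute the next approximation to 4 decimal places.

(1.3135, -0.8594, -1.8282)

At (2, -2, -3): F = (19.0000, 3.864665, 35.0000).
Jacobian J = [[8·x, 2·z, 2·y + 3], [-3·z, 2·y - exp(y), -3·x - 4·z], [8·x, 8·y + z, y]].
At the point, J = [[16.0000, -6.0000, -1.0000], [9.0000, -4.135335, 6.0000], [16.0000, -19.0000, -2.0000]] (det J = 1377.165365).
Solving J·Δ = −F gives Δ = (-0.6865, 1.1406, 1.1718).
Then the next iterate is (x, y, z)₁ = (1.3135, -0.8594, -1.8282).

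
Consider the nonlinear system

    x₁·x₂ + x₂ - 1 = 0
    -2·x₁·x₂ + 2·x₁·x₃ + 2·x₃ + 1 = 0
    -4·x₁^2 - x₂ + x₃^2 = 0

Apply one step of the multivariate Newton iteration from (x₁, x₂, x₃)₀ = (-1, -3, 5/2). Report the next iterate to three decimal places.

At (-1, -3, 5/2): F = (-1.000, -5.000, 5.250).
Jacobian J = [[x₂, x₁ + 1, 0], [-2·x₂ + 2·x₃, -2·x₁, 2·x₁ + 2], [-8·x₁, -1, 2·x₃]].
At the point, J = [[-3.000, 0.000, 0.000], [11.000, 2.000, 0.000], [8.000, -1.000, 5.000]] (det J = -30.000).
Solving J·Δ = −F gives Δ = (-0.333, 4.333, 0.350).
Then the next iterate is (x₁, x₂, x₃)₁ = (-1.333, 1.333, 2.850).

(-1.333, 1.333, 2.850)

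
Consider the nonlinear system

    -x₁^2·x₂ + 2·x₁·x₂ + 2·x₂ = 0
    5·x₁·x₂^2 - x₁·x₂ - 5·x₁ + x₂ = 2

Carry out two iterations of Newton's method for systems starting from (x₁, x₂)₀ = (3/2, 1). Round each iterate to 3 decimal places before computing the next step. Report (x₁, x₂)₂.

At (3/2, 1): F = (2.750, -2.500).
Jacobian J = [[-2·x₁·x₂ + 2·x₂, -x₁^2 + 2·x₁ + 2], [5·x₂^2 - x₂ - 5, 10·x₁·x₂ - x₁ + 1]].
At the point, J = [[-1.000, 2.750], [-1.000, 14.500]] (det J = -11.750).
Solving J·Δ = −F gives Δ = (3.979, 0.447).
Then the next iterate is (x₁, x₂)₁ = (5.479, 1.447).
Round to (5.479, 1.447) and repeat: F = (-24.68791, 21.48378), J = [[-12.96223, -17.06144], [4.02205, 74.80213]].
Δ = (-1.643, -0.199), so (x₁, x₂)₂ = (3.836, 1.248).

(3.836, 1.248)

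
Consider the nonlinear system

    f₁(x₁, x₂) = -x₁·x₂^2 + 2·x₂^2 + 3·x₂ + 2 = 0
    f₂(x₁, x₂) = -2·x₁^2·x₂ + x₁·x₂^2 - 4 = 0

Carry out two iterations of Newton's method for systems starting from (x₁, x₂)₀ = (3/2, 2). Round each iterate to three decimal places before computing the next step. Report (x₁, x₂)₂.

(2.569, -2.591)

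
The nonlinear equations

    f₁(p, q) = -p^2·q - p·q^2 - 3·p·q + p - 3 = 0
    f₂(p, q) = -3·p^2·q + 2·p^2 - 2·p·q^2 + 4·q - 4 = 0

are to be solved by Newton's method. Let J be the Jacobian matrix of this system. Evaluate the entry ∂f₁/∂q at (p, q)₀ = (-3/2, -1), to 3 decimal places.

∂f₁/∂q = -p^2 - 2·p·q - 3·p.
At (-3/2, -1) this is -0.750.

-0.750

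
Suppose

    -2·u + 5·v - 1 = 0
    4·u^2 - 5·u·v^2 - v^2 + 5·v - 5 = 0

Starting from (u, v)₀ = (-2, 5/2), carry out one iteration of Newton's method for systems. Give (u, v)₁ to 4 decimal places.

At (-2, 5/2): F = (15.5000, 79.7500).
Jacobian J = [[-2, 5], [8·u - 5·v^2, -10·u·v - 2·v + 5]].
At the point, J = [[-2.0000, 5.0000], [-47.2500, 50.0000]] (det J = 136.2500).
Solving J·Δ = −F gives Δ = (-2.7615, -4.2046).
Then the next iterate is (u, v)₁ = (-4.7615, -1.7046).

(-4.7615, -1.7046)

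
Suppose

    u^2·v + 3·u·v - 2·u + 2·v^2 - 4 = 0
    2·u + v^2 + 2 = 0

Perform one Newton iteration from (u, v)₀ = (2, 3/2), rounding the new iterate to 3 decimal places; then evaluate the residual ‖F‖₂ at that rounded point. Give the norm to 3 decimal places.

1313.677

At (2, 3/2): F = (11.500, 8.250).
Jacobian J = [[2·u·v + 3·v - 2, u^2 + 3·u + 4·v], [2, 2·v]].
At the point, J = [[8.500, 16.000], [2.000, 3.000]] (det J = -6.500).
Solving J·Δ = −F gives Δ = (-15.000, 7.250).
Then the next iterate is (u, v)₁ = (-13.000, 8.750).
Re-evaluating at (-13.000, 8.750): F = (1312.625, 52.56250), so ‖F‖₂ = 1313.677.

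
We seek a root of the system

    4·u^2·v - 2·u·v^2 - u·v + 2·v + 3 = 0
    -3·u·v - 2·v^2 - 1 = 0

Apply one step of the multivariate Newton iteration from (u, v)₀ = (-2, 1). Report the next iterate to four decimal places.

(-1.3478, 0.4783)

At (-2, 1): F = (27.0000, 3.0000).
Jacobian J = [[8·u·v - 2·v^2 - v, 4·u^2 - 4·u·v - u + 2], [-3·v, -3·u - 4·v]].
At the point, J = [[-19.0000, 28.0000], [-3.0000, 2.0000]] (det J = 46.0000).
Solving J·Δ = −F gives Δ = (0.6522, -0.5217).
Then the next iterate is (u, v)₁ = (-1.3478, 0.4783).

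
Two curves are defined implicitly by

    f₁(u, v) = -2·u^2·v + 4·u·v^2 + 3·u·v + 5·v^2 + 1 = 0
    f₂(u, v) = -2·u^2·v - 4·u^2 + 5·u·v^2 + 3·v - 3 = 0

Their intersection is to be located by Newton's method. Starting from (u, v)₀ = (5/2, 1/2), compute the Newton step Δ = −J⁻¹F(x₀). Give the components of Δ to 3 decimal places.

At (5/2, 1/2): F = (2.250, -29.625).
Jacobian J = [[-4·u·v + 4·v^2 + 3·v, -2·u^2 + 8·u·v + 3·u + 10·v], [-4·u·v - 8·u + 5·v^2, -2·u^2 + 10·u·v + 3]].
At the point, J = [[-2.500, 10.000], [-23.750, 3.000]] (det J = 230.000).
Solving J·Δ = −F gives Δ = (-1.317, -0.554).

(-1.317, -0.554)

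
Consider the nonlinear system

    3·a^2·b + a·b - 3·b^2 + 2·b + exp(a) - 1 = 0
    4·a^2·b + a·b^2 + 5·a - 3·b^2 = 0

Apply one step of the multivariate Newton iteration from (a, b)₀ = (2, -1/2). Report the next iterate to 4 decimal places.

(3.0894, -0.4267)

At (2, -1/2): F = (-2.360944, 1.7500).
Jacobian J = [[6·a·b + b + exp(a), 3·a^2 + a - 6·b + 2], [8·a·b + b^2 + 5, 4·a^2 + 2·a·b - 6·b]].
At the point, J = [[0.889056, 19.0000], [-2.7500, 17.0000]] (det J = 67.363954).
Solving J·Δ = −F gives Δ = (1.0894, 0.0733).
Then the next iterate is (a, b)₁ = (3.0894, -0.4267).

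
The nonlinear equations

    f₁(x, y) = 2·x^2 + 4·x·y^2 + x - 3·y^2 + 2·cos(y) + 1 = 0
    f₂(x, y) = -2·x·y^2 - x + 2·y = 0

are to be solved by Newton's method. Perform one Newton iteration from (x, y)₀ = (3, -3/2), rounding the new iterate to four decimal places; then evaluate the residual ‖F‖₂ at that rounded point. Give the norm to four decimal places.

15.0588

At (3, -3/2): F = (42.391474, -19.5000).
Jacobian J = [[4·x + 4·y^2 + 1, 8·x·y - 6·y - 2·sin(y)], [-2·y^2 - 1, -4·x·y + 2]].
At the point, J = [[22.0000, -25.005010], [-5.5000, 20.0000]] (det J = 302.472445).
Solving J·Δ = −F gives Δ = (-1.1910, 0.6475).
Then the next iterate is (x, y)₁ = (1.8090, -0.8525).
Re-evaluating at (1.8090, -0.8525): F = (13.748707, -6.143404), so ‖F‖₂ = 15.0588.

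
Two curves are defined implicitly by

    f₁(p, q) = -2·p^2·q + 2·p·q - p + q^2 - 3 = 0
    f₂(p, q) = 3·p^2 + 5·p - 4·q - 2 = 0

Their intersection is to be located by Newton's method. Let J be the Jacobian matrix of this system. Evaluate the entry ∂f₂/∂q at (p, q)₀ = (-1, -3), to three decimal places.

-4.000

∂f₂/∂q = -4.
At (-1, -3) this is -4.000.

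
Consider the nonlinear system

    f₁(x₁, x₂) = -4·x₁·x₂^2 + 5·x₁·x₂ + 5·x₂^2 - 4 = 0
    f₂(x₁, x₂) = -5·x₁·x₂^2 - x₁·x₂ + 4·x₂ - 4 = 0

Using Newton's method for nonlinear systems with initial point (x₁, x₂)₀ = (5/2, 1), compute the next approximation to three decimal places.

(-2.765, 1.706)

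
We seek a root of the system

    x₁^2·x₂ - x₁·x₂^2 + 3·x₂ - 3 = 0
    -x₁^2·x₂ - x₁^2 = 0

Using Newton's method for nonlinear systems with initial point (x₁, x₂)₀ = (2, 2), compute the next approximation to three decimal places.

(1.143, 1.571)

At (2, 2): F = (3.000, -12.000).
Jacobian J = [[2·x₁·x₂ - x₂^2, x₁^2 - 2·x₁·x₂ + 3], [-2·x₁·x₂ - 2·x₁, -x₁^2]].
At the point, J = [[4.000, -1.000], [-12.000, -4.000]] (det J = -28.000).
Solving J·Δ = −F gives Δ = (-0.857, -0.429).
Then the next iterate is (x₁, x₂)₁ = (1.143, 1.571).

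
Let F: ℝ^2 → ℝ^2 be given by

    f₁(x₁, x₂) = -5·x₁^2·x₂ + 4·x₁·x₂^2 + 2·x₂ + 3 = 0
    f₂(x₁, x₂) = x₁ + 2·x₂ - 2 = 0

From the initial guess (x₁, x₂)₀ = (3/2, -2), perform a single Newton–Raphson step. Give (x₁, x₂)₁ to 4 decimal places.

(1.9681, 0.0160)

At (3/2, -2): F = (45.5000, -4.5000).
Jacobian J = [[-10·x₁·x₂ + 4·x₂^2, -5·x₁^2 + 8·x₁·x₂ + 2], [1, 2]].
At the point, J = [[46.0000, -33.2500], [1.0000, 2.0000]] (det J = 125.2500).
Solving J·Δ = −F gives Δ = (0.4681, 2.0160).
Then the next iterate is (x₁, x₂)₁ = (1.9681, 0.0160).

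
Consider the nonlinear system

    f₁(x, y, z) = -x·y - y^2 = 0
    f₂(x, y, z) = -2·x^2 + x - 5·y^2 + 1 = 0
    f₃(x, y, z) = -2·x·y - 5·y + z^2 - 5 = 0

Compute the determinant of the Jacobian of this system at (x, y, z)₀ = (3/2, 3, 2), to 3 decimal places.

J = [[-y, -x - 2·y, 0], [-4·x + 1, -10·y, 0], [-2·y, -2·x - 5, 2·z]].
At the point, J = [[-3.000, -7.500, 0.000], [-5.000, -30.000, 0.000], [-6.000, -8.000, 4.000]].
det J = 210.000.

210.000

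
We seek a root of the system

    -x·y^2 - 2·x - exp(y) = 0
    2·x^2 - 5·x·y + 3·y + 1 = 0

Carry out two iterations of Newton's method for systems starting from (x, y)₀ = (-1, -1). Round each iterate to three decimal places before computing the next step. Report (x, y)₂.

At (-1, -1): F = (2.63212, -5.000).
Jacobian J = [[-y^2 - 2, -2·x·y - exp(y)], [4·x - 5·y, -5·x + 3]].
At the point, J = [[-3.000, -2.36788], [1.000, 8.000]] (det J = -21.63212).
Solving J·Δ = −F gives Δ = (0.426, 0.572).
Then the next iterate is (x, y)₁ = (-0.574, -0.428).
Round to (-0.574, -0.428) and repeat: F = (0.60134, -0.85341), J = [[-2.18318, -1.14316], [-0.156, 5.870]].
Δ = (0.197, 0.151), so (x, y)₂ = (-0.377, -0.277).

(-0.377, -0.277)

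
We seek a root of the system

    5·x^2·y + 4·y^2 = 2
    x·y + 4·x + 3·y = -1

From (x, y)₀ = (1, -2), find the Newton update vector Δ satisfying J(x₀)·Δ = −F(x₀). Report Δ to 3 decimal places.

At (1, -2): F = (4.000, -3.000).
Jacobian J = [[10·x·y, 5·x^2 + 8·y], [y + 4, x + 3]].
At the point, J = [[-20.000, -11.000], [2.000, 4.000]] (det J = -58.000).
Solving J·Δ = −F gives Δ = (-0.293, 0.897).

(-0.293, 0.897)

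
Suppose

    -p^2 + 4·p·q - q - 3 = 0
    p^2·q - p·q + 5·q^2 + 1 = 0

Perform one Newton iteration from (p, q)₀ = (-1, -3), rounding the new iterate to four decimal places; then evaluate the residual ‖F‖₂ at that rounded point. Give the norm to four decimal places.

10.2773

At (-1, -3): F = (11.0000, 40.0000).
Jacobian J = [[-2·p + 4·q, 4·p - 1], [2·p·q - q, p^2 - p + 10·q]].
At the point, J = [[-10.0000, -5.0000], [9.0000, -28.0000]] (det J = 325.0000).
Solving J·Δ = −F gives Δ = (0.3323, 1.5354).
Then the next iterate is (p, q)₁ = (-0.6677, -1.4646).
Re-evaluating at (-0.6677, -1.4646): F = (1.930430, 10.094400), so ‖F‖₂ = 10.2773.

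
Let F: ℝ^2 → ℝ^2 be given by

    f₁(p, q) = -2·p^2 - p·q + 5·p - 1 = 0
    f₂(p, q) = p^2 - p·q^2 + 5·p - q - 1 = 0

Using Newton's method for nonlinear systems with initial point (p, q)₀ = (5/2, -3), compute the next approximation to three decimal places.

At (5/2, -3): F = (6.500, -1.750).
Jacobian J = [[-4·p - q + 5, -p], [2·p - q^2 + 5, -2·p·q - 1]].
At the point, J = [[-2.000, -2.500], [1.000, 14.000]] (det J = -25.500).
Solving J·Δ = −F gives Δ = (3.397, -0.118).
Then the next iterate is (p, q)₁ = (5.897, -3.118).

(5.897, -3.118)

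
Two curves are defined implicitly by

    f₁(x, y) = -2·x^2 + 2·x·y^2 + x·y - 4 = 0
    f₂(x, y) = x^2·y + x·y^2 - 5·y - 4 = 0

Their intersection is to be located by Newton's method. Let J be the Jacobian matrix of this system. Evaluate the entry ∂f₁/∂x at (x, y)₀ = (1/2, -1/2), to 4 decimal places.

∂f₁/∂x = -4·x + 2·y^2 + y.
At (1/2, -1/2) this is -2.0000.

-2.0000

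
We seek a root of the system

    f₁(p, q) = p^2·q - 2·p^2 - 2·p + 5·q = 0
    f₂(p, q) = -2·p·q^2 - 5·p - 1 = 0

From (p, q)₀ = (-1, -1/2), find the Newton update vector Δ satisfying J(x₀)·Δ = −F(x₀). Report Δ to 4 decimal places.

(0.7778, 0.1111)

At (-1, -1/2): F = (-3.0000, 4.5000).
Jacobian J = [[2·p·q - 4·p - 2, p^2 + 5], [-2·q^2 - 5, -4·p·q]].
At the point, J = [[3.0000, 6.0000], [-5.5000, -2.0000]] (det J = 27.0000).
Solving J·Δ = −F gives Δ = (0.7778, 0.1111).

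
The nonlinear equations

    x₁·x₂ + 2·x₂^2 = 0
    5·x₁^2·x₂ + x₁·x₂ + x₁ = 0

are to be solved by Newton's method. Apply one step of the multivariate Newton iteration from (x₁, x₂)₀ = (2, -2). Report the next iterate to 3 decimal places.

At (2, -2): F = (4.000, -42.000).
Jacobian J = [[x₂, x₁ + 4·x₂], [10·x₁·x₂ + x₂ + 1, 5·x₁^2 + x₁]].
At the point, J = [[-2.000, -6.000], [-41.000, 22.000]] (det J = -290.000).
Solving J·Δ = −F gives Δ = (-0.566, 0.855).
Then the next iterate is (x₁, x₂)₁ = (1.434, -1.145).

(1.434, -1.145)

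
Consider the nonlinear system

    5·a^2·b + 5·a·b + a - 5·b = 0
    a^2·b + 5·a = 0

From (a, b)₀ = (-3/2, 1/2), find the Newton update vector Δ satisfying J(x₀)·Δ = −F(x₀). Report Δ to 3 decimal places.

At (-3/2, 1/2): F = (-2.125, -6.375).
Jacobian J = [[10·a·b + 5·b + 1, 5·a^2 + 5·a - 5], [2·a·b + 5, a^2]].
At the point, J = [[-4.000, -1.250], [3.500, 2.250]] (det J = -4.625).
Solving J·Δ = −F gives Δ = (-2.757, 7.122).

(-2.757, 7.122)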